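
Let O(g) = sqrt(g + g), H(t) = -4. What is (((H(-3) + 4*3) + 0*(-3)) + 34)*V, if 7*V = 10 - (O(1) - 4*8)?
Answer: 252 - 6*sqrt(2) ≈ 243.51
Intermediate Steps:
O(g) = sqrt(2)*sqrt(g) (O(g) = sqrt(2*g) = sqrt(2)*sqrt(g))
V = 6 - sqrt(2)/7 (V = (10 - (sqrt(2)*sqrt(1) - 4*8))/7 = (10 - (sqrt(2)*1 - 32))/7 = (10 - (sqrt(2) - 32))/7 = (10 - (-32 + sqrt(2)))/7 = (10 + (32 - sqrt(2)))/7 = (42 - sqrt(2))/7 = 6 - sqrt(2)/7 ≈ 5.7980)
(((H(-3) + 4*3) + 0*(-3)) + 34)*V = (((-4 + 4*3) + 0*(-3)) + 34)*(6 - sqrt(2)/7) = (((-4 + 12) + 0) + 34)*(6 - sqrt(2)/7) = ((8 + 0) + 34)*(6 - sqrt(2)/7) = (8 + 34)*(6 - sqrt(2)/7) = 42*(6 - sqrt(2)/7) = 252 - 6*sqrt(2)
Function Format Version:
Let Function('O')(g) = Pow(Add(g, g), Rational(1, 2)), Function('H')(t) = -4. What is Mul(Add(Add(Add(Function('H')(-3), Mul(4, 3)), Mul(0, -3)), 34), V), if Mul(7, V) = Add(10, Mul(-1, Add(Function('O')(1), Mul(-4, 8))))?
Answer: Add(252, Mul(-6, Pow(2, Rational(1, 2)))) ≈ 243.51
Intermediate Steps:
Function('O')(g) = Mul(Pow(2, Rational(1, 2)), Pow(g, Rational(1, 2))) (Function('O')(g) = Pow(Mul(2, g), Rational(1, 2)) = Mul(Pow(2, Rational(1, 2)), Pow(g, Rational(1, 2))))
V = Add(6, Mul(Rational(-1, 7), Pow(2, Rational(1, 2)))) (V = Mul(Rational(1, 7), Add(10, Mul(-1, Add(Mul(Pow(2, Rational(1, 2)), Pow(1, Rational(1, 2))), Mul(-4, 8))))) = Mul(Rational(1, 7), Add(10, Mul(-1, Add(Mul(Pow(2, Rational(1, 2)), 1), -32)))) = Mul(Rational(1, 7), Add(10, Mul(-1, Add(Pow(2, Rational(1, 2)), -32)))) = Mul(Rational(1, 7), Add(10, Mul(-1, Add(-32, Pow(2, Rational(1, 2)))))) = Mul(Rational(1, 7), Add(10, Add(32, Mul(-1, Pow(2, Rational(1, 2)))))) = Mul(Rational(1, 7), Add(42, Mul(-1, Pow(2, Rational(1, 2))))) = Add(6, Mul(Rational(-1, 7), Pow(2, Rational(1, 2)))) ≈ 5.7980)
Mul(Add(Add(Add(Function('H')(-3), Mul(4, 3)), Mul(0, -3)), 34), V) = Mul(Add(Add(Add(-4, Mul(4, 3)), Mul(0, -3)), 34), Add(6, Mul(Rational(-1, 7), Pow(2, Rational(1, 2))))) = Mul(Add(Add(Add(-4, 12), 0), 34), Add(6, Mul(Rational(-1, 7), Pow(2, Rational(1, 2))))) = Mul(Add(Add(8, 0), 34), Add(6, Mul(Rational(-1, 7), Pow(2, Rational(1, 2))))) = Mul(Add(8, 34), Add(6, Mul(Rational(-1, 7), Pow(2, Rational(1, 2))))) = Mul(42, Add(6, Mul(Rational(-1, 7), Pow(2, Rational(1, 2))))) = Add(252, Mul(-6, Pow(2, Rational(1, 2))))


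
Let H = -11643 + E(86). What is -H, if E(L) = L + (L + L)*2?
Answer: 11213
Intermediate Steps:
E(L) = 5*L (E(L) = L + (2*L)*2 = L + 4*L = 5*L)
H = -11213 (H = -11643 + 5*86 = -11643 + 430 = -11213)
-H = -1*(-11213) = 11213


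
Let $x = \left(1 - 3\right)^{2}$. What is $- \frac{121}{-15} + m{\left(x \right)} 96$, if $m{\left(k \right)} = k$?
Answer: $\frac{5881}{15} \approx 392.07$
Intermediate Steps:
$x = 4$ ($x = \left(-2\right)^{2} = 4$)
$- \frac{121}{-15} + m{\left(x \right)} 96 = - \frac{121}{-15} + 4 \cdot 96 = \left(-121\right) \left(- \frac{1}{15}\right) + 384 = \frac{121}{15} + 384 = \frac{5881}{15}$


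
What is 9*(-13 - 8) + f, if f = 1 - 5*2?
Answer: -198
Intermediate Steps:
f = -9 (f = 1 - 10 = -9)
9*(-13 - 8) + f = 9*(-13 - 8) - 9 = 9*(-21) - 9 = -189 - 9 = -198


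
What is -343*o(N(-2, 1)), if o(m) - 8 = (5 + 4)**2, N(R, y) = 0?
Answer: -30527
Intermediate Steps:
o(m) = 89 (o(m) = 8 + (5 + 4)**2 = 8 + 9**2 = 8 + 81 = 89)
-343*o(N(-2, 1)) = -343*89 = -30527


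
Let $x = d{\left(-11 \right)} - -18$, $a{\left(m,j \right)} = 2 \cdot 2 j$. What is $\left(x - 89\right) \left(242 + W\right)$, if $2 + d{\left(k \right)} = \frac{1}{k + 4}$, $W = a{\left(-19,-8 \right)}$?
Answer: $-15360$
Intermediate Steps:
$a{\left(m,j \right)} = 4 j$
$W = -32$ ($W = 4 \left(-8\right) = -32$)
$d{\left(k \right)} = -2 + \frac{1}{4 + k}$ ($d{\left(k \right)} = -2 + \frac{1}{k + 4} = -2 + \frac{1}{4 + k}$)
$x = \frac{111}{7}$ ($x = \frac{-7 - -22}{4 - 11} - -18 = \frac{-7 + 22}{-7} + 18 = \left(- \frac{1}{7}\right) 15 + 18 = - \frac{15}{7} + 18 = \frac{111}{7} \approx 15.857$)
$\left(x - 89\right) \left(242 + W\right) = \left(\frac{111}{7} - 89\right) \left(242 - 32\right) = \left(- \frac{512}{7}\right) 210 = -15360$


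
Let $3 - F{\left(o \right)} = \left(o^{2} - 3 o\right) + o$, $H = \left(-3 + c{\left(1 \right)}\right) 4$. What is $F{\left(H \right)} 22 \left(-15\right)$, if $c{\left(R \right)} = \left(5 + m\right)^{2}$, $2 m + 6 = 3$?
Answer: $426360$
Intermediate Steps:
$m = - \frac{3}{2}$ ($m = -3 + \frac{1}{2} \cdot 3 = -3 + \frac{3}{2} = - \frac{3}{2} \approx -1.5$)
$c{\left(R \right)} = \frac{49}{4}$ ($c{\left(R \right)} = \left(5 - \frac{3}{2}\right)^{2} = \left(\frac{7}{2}\right)^{2} = \frac{49}{4}$)
$H = 37$ ($H = \left(-3 + \frac{49}{4}\right) 4 = \frac{37}{4} \cdot 4 = 37$)
$F{\left(o \right)} = 3 - o^{2} + 2 o$ ($F{\left(o \right)} = 3 - \left(\left(o^{2} - 3 o\right) + o\right) = 3 - \left(o^{2} - 2 o\right) = 3 - o^{2} + 2 o$)
$F{\left(H \right)} 22 \left(-15\right) = \left(3 - 37^{2} + 2 \cdot 37\right) 22 \left(-15\right) = \left(3 - 1369 + 74\right) 22 \left(-15\right) = \left(-1292\right) 22 \left(-15\right) = \left(-28424\right) \left(-15\right) = 426360$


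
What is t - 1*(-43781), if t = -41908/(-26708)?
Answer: 292336214/6677 ≈ 43783.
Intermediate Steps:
t = 10477/6677 (t = -41908*(-1/26708) = 10477/6677 ≈ 1.5691)
t - 1*(-43781) = 10477/6677 - 1*(-43781) = 10477/6677 + 43781 = 292336214/6677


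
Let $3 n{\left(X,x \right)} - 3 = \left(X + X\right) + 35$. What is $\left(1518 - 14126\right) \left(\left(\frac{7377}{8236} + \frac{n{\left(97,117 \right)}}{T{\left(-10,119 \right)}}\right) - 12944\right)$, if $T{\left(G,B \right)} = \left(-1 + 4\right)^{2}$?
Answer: $\frac{9066013243024}{55593} \approx 1.6308 \cdot 10^{8}$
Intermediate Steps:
$n{\left(X,x \right)} = \frac{38}{3} + \frac{2 X}{3}$ ($n{\left(X,x \right)} = 1 + \frac{\left(X + X\right) + 35}{3} = 1 + \frac{2 X + 35}{3} = 1 + \frac{35 + 2 X}{3} = 1 + \left(\frac{35}{3} + \frac{2 X}{3}\right) = \frac{38}{3} + \frac{2 X}{3}$)
$T{\left(G,B \right)} = 9$ ($T{\left(G,B \right)} = 3^{2} = 9$)
$\left(1518 - 14126\right) \left(\left(\frac{7377}{8236} + \frac{n{\left(97,117 \right)}}{T{\left(-10,119 \right)}}\right) - 12944\right) = \left(1518 - 14126\right) \left(\left(\frac{7377}{8236} + \frac{\frac{38}{3} + \frac{2}{3} \cdot 97}{9}\right) - 12944\right) = - 12608 \left(\left(7377 \cdot \frac{1}{8236} + \left(\frac{38}{3} + \frac{194}{3}\right) \frac{1}{9}\right) - 12944\right) = - 12608 \left(\left(\frac{7377}{8236} + \frac{232}{3} \cdot \frac{1}{9}\right) - 12944\right) = - 12608 \left(\left(\frac{7377}{8236} + \frac{232}{27}\right) - 12944\right) = - 12608 \left(\frac{2109931}{222372} - 12944\right) = \left(-12608\right) \left(- \frac{2876273237}{222372}\right) = \frac{9066013243024}{55593}$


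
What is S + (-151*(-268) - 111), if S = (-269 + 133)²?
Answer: 58853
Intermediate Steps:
S = 18496 (S = (-136)² = 18496)
S + (-151*(-268) - 111) = 18496 + (-151*(-268) - 111) = 18496 + (40468 - 111) = 18496 + 40357 = 58853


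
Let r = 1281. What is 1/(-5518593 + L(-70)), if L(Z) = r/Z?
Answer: -10/55186113 ≈ -1.8120e-7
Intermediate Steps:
L(Z) = 1281/Z
1/(-5518593 + L(-70)) = 1/(-5518593 + 1281/(-70)) = 1/(-5518593 + 1281*(-1/70)) = 1/(-5518593 - 183/10) = 1/(-55186113/10) = -10/55186113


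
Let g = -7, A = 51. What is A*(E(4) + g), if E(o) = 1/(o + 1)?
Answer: -1734/5 ≈ -346.80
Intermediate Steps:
E(o) = 1/(1 + o)
A*(E(4) + g) = 51*(1/(1 + 4) - 7) = 51*(1/5 - 7) = 51*(-34/5) = -1734/5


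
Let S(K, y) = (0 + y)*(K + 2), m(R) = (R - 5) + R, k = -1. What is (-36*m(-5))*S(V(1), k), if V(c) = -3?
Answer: 540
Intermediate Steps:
m(R) = -5 + 2*R (m(R) = (-5 + R) + R = -5 + 2*R)
S(K, y) = y*(2 + K)
(-36*m(-5))*S(V(1), k) = (-36*(-5 + 2*(-5)))*(-(2 - 3)) = (-36*(-5 - 10))*(-1*(-1)) = -36*(-15)*1 = 540*1 = 540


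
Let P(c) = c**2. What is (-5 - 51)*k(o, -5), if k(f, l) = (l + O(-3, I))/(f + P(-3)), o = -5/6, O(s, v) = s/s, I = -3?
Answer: 192/7 ≈ 27.429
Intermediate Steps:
O(s, v) = 1
o = -5/6 (o = -5*1/6 = -5/6 ≈ -0.83333)
k(f, l) = (1 + l)/(9 + f) (k(f, l) = (l + 1)/(f + (-3)**2) = (1 + l)/(f + 9) = (1 + l)/(9 + f))
(-5 - 51)*k(o, -5) = (-5 - 51)*((1 - 5)/(9 - 5/6)) = -56*(-4)/49/6 = -48*(-4)/7 = -56*(-24/49) = 192/7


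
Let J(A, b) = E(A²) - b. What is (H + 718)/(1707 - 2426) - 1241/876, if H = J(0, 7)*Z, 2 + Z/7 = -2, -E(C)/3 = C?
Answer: -23191/8628 ≈ -2.6879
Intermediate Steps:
E(C) = -3*C
Z = -28 (Z = -14 + 7*(-2) = -14 - 14 = -28)
J(A, b) = -b - 3*A² (J(A, b) = -3*A² - b = -b - 3*A²)
H = 196 (H = (-1*7 - 3*0²)*(-28) = (-7 - 3*0)*(-28) = (-7 + 0)*(-28) = -7*(-28) = 196)
(H + 718)/(1707 - 2426) - 1241/876 = (196 + 718)/(1707 - 2426) - 1241/876 = 914/(-719) - 1241*1/876 = 914*(-1/719) - 17/12 = -914/719 - 17/12 = -23191/8628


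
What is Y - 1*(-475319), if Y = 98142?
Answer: 573461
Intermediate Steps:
Y - 1*(-475319) = 98142 - 1*(-475319) = 98142 + 475319 = 573461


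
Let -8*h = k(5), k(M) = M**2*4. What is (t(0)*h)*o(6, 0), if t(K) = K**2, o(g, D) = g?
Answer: 0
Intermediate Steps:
k(M) = 4*M**2
h = -25/2 (h = -5**2/2 = -25/2 ≈ -12.500)
(t(0)*h)*o(6, 0) = (0**2*(-25/2))*6 = (0*(-25/2))*6 = 0*6 = 0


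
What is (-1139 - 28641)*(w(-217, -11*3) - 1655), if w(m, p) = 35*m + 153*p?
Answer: 425824220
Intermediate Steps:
(-1139 - 28641)*(w(-217, -11*3) - 1655) = (-1139 - 28641)*((35*(-217) + 153*(-11*3)) - 1655) = -29780*((-7595 + 153*(-33)) - 1655) = -29780*((-7595 - 5049) - 1655) = -29780*(-12644 - 1655) = -29780*(-14299) = 425824220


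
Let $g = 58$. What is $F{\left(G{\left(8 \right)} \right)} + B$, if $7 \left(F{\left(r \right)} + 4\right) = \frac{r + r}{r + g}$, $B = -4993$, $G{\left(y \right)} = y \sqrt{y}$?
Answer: $- \frac{24940283}{4991} + \frac{464 \sqrt{2}}{4991} \approx -4996.9$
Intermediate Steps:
$G{\left(y \right)} = y^{\frac{3}{2}}$
$F{\left(r \right)} = -4 + \frac{2 r}{7 \left(58 + r\right)}$ ($F{\left(r \right)} = -4 + \frac{\left(r + r\right) \frac{1}{r + 58}}{7} = -4 + \frac{2 r \frac{1}{58 + r}}{7} = -4 + \frac{2 r}{7 \left(58 + r\right)}$)
$F{\left(G{\left(8 \right)} \right)} + B = \frac{2 \left(-812 - 13 \cdot 8^{\frac{3}{2}}\right)}{7 \left(58 + 8^{\frac{3}{2}}\right)} - 4993 = \frac{2 \left(-812 - 13 \cdot 16 \sqrt{2}\right)}{7 \left(58 + 16 \sqrt{2}\right)} - 4993 = \frac{2 \left(-812 - 208 \sqrt{2}\right)}{7 \left(58 + 16 \sqrt{2}\right)} - 4993 = -4993 + \frac{2 \left(-812 - 208 \sqrt{2}\right)}{7 \left(58 + 16 \sqrt{2}\right)}$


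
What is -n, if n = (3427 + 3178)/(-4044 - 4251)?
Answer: 1321/1659 ≈ 0.79626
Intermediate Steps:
n = -1321/1659 (n = 6605/(-8295) = 6605*(-1/8295) = -1321/1659 ≈ -0.79626)
-n = -1*(-1321/1659) = 1321/1659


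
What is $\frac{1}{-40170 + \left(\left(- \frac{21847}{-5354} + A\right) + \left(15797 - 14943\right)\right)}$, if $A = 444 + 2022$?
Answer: $- \frac{5354}{197273053} \approx -2.714 \cdot 10^{-5}$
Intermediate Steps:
$A = 2466$
$\frac{1}{-40170 + \left(\left(- \frac{21847}{-5354} + A\right) + \left(15797 - 14943\right)\right)} = \frac{1}{-40170 + \left(\left(- \frac{21847}{-5354} + 2466\right) + \left(15797 - 14943\right)\right)} = \frac{1}{-40170 + \left(\left(\left(-21847\right) \left(- \frac{1}{5354}\right) + 2466\right) + \left(15797 - 14943\right)\right)} = \frac{1}{-40170 + \left(\left(\frac{21847}{5354} + 2466\right) + 854\right)} = \frac{1}{-40170 + \left(\frac{13224811}{5354} + 854\right)} = \frac{1}{-40170 + \frac{17797127}{5354}} = \frac{1}{- \frac{197273053}{5354}} = - \frac{5354}{197273053}$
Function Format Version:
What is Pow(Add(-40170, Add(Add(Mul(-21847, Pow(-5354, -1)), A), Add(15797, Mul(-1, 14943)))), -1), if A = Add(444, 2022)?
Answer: Rational(-5354, 197273053) ≈ -2.7140e-5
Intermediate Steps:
A = 2466
Pow(Add(-40170, Add(Add(Mul(-21847, Pow(-5354, -1)), A), Add(15797, Mul(-1, 14943)))), -1) = Pow(Add(-40170, Add(Add(Mul(-21847, Pow(-5354, -1)), 2466), Add(15797, Mul(-1, 14943)))), -1) = Pow(Add(-40170, Add(Add(Mul(-21847, Rational(-1, 5354)), 2466), Add(15797, -14943))), -1) = Pow(Add(-40170, Add(Add(Rational(21847, 5354), 2466), 854)), -1) = Pow(Add(-40170, Add(Rational(13224811, 5354), 854)), -1) = Pow(Add(-40170, Rational(17797127, 5354)), -1) = Pow(Rational(-197273053, 5354), -1) = Rational(-5354, 197273053)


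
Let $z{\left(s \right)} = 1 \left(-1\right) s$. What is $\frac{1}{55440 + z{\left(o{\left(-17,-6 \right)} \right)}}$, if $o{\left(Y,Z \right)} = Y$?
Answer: $\frac{1}{55457} \approx 1.8032 \cdot 10^{-5}$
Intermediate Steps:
$z{\left(s \right)} = - s$
$\frac{1}{55440 + z{\left(o{\left(-17,-6 \right)} \right)}} = \frac{1}{55440 - -17} = \frac{1}{55440 + 17} = \frac{1}{55457}$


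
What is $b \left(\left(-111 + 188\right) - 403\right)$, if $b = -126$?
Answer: $41076$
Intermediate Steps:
$b \left(\left(-111 + 188\right) - 403\right) = - 126 \left(\left(-111 + 188\right) - 403\right) = - 126 \left(77 - 403\right) = \left(-126\right) \left(-326\right) = 41076$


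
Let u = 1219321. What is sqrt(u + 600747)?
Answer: 2*sqrt(455017) ≈ 1349.1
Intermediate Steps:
sqrt(u + 600747) = sqrt(1219321 + 600747) = sqrt(1820068) = 2*sqrt(455017)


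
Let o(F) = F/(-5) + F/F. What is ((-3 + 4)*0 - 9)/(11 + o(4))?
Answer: -45/56 ≈ -0.80357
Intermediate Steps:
o(F) = 1 - F/5 (o(F) = F*(-1/5) + 1 = -F/5 + 1 = 1 - F/5)
((-3 + 4)*0 - 9)/(11 + o(4)) = ((-3 + 4)*0 - 9)/(11 + (1 - 1/5*4)) = (1*0 - 9)/(11 + (1 - 4/5)) = (0 - 9)/(11 + 1/5) = -9/56/5 = -9*5/56 = -45/56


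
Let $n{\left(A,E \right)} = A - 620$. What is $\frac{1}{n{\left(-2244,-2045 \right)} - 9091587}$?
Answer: $- \frac{1}{9094451} \approx -1.0996 \cdot 10^{-7}$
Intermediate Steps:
$n{\left(A,E \right)} = -620 + A$ ($n{\left(A,E \right)} = A - 620 = -620 + A$)
$\frac{1}{n{\left(-2244,-2045 \right)} - 9091587} = \frac{1}{\left(-620 - 2244\right) - 9091587} = \frac{1}{-2864 - 9091587} = \frac{1}{-9094451} = - \frac{1}{9094451}$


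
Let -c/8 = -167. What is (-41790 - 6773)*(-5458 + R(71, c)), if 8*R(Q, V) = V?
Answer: 256946833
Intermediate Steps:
c = 1336 (c = -8*(-167) = 1336)
R(Q, V) = V/8
(-41790 - 6773)*(-5458 + R(71, c)) = (-41790 - 6773)*(-5458 + (⅛)*1336) = -48563*(-5458 + 167) = -48563*(-5291) = 256946833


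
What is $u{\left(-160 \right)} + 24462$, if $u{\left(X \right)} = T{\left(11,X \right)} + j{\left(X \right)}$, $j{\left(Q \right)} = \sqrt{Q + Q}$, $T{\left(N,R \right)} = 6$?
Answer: $24468 + 8 i \sqrt{5} \approx 24468.0 + 17.889 i$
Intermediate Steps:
$j{\left(Q \right)} = \sqrt{2} \sqrt{Q}$ ($j{\left(Q \right)} = \sqrt{2 Q} = \sqrt{2} \sqrt{Q}$)
$u{\left(X \right)} = 6 + \sqrt{2} \sqrt{X}$
$u{\left(-160 \right)} + 24462 = \left(6 + \sqrt{2} \sqrt{-160}\right) + 24462 = \left(6 + \sqrt{2} \cdot 4 i \sqrt{10}\right) + 24462 = \left(6 + 8 i \sqrt{5}\right) + 24462 = 24468 + 8 i \sqrt{5}$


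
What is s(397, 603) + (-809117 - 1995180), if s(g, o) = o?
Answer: -2803694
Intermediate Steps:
s(397, 603) + (-809117 - 1995180) = 603 + (-809117 - 1995180) = 603 - 2804297 = -2803694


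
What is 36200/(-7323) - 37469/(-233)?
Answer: 265950887/1706259 ≈ 155.87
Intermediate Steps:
36200/(-7323) - 37469/(-233) = 36200*(-1/7323) - 37469*(-1/233) = -36200/7323 + 37469/233 = 265950887/1706259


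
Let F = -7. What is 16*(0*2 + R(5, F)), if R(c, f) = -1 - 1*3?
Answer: -64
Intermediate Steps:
R(c, f) = -4 (R(c, f) = -1 - 3 = -4)
16*(0*2 + R(5, F)) = 16*(0*2 - 4) = 16*(0 - 4) = 16*(-4) = -64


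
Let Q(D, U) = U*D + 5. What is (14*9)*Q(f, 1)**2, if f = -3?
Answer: 504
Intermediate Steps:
Q(D, U) = 5 + D*U (Q(D, U) = D*U + 5 = 5 + D*U)
(14*9)*Q(f, 1)**2 = (14*9)*(5 - 3*1)**2 = 126*(5 - 3)**2 = 126*2**2 = 126*4 = 504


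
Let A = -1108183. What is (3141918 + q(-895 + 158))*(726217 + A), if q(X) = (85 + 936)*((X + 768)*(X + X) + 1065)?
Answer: 16204636736106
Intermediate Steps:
q(X) = 1087365 + 2042*X*(768 + X) (q(X) = 1021*((768 + X)*(2*X) + 1065) = 1021*(2*X*(768 + X) + 1065) = 1021*(1065 + 2*X*(768 + X)) = 1087365 + 2042*X*(768 + X))
(3141918 + q(-895 + 158))*(726217 + A) = (3141918 + (1087365 + 2042*(-895 + 158)² + 1568256*(-895 + 158)))*(726217 - 1108183) = (3141918 + (1087365 + 2042*(-737)² + 1568256*(-737)))*(-381966) = (3141918 + (1087365 + 2042*543169 - 1155804672))*(-381966) = (3141918 + (1087365 + 1109151098 - 1155804672))*(-381966) = (3141918 - 45566209)*(-381966) = -42424291*(-381966) = 16204636736106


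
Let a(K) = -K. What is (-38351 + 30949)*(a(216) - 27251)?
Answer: 203310734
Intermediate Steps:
(-38351 + 30949)*(a(216) - 27251) = (-38351 + 30949)*(-1*216 - 27251) = -7402*(-216 - 27251) = -7402*(-27467) = 203310734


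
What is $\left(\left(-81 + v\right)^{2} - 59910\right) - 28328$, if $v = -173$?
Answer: $-23722$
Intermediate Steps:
$\left(\left(-81 + v\right)^{2} - 59910\right) - 28328 = \left(\left(-81 - 173\right)^{2} - 59910\right) - 28328 = \left(\left(-254\right)^{2} - 59910\right) - 28328 = \left(64516 - 59910\right) - 28328 = 4606 - 28328 = -23722$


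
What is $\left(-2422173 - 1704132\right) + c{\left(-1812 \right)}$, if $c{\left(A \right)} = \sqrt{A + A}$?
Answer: $-4126305 + 2 i \sqrt{906} \approx -4.1263 \cdot 10^{6} + 60.2 i$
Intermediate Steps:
$c{\left(A \right)} = \sqrt{2} \sqrt{A}$ ($c{\left(A \right)} = \sqrt{2 A} = \sqrt{2} \sqrt{A}$)
$\left(-2422173 - 1704132\right) + c{\left(-1812 \right)} = \left(-2422173 - 1704132\right) + \sqrt{2} \sqrt{-1812} = -4126305 + \sqrt{2} \cdot 2 i \sqrt{453} = -4126305 + 2 i \sqrt{906}$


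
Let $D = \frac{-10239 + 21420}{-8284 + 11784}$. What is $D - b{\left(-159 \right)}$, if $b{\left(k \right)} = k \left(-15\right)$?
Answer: $- \frac{8336319}{3500} \approx -2381.8$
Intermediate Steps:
$b{\left(k \right)} = - 15 k$
$D = \frac{11181}{3500} \approx 3.1946$
$D - b{\left(-159 \right)} = \frac{11181}{3500} - \left(-15\right) \left(-159\right) = \frac{11181}{3500} - 2385 = - \frac{8336319}{3500}$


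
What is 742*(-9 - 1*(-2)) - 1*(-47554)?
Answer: 42360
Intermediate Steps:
742*(-9 - 1*(-2)) - 1*(-47554) = 742*(-9 + 2) + 47554 = 742*(-7) + 47554 = -5194 + 47554 = 42360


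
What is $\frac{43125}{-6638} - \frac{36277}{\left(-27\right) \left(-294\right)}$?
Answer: $- \frac{145783244}{13173111} \approx -11.067$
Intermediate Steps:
$\frac{43125}{-6638} - \frac{36277}{\left(-27\right) \left(-294\right)} = 43125 \left(- \frac{1}{6638}\right) - \frac{36277}{7938} = - \frac{43125}{6638} - \frac{36277}{7938} = - \frac{145783244}{13173111}$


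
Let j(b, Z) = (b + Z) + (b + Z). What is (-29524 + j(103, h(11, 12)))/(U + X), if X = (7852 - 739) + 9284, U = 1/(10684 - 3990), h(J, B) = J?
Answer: -196107424/109761519 ≈ -1.7867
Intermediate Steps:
j(b, Z) = 2*Z + 2*b (j(b, Z) = (Z + b) + (Z + b) = 2*Z + 2*b)
U = 1/6694 ≈ 0.00014939
X = 16397 (X = 7113 + 9284 = 16397)
(-29524 + j(103, h(11, 12)))/(U + X) = (-29524 + (2*11 + 2*103))/(1/6694 + 16397) = (-29524 + (22 + 206))/(109761519/6694) = (-29524 + 228)*(6694/109761519) = -29296*6694/109761519 = -196107424/109761519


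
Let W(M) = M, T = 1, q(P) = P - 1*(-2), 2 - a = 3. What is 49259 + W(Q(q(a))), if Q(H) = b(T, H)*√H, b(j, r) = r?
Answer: 49260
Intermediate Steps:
a = -1 (a = 2 - 1*3 = 2 - 3 = -1)
q(P) = 2 + P (q(P) = P + 2 = 2 + P)
Q(H) = H^(3/2) (Q(H) = H*√H = H^(3/2))
49259 + W(Q(q(a))) = 49259 + (2 - 1)^(3/2) = 49259 + 1^(3/2) = 49259 + 1 = 49260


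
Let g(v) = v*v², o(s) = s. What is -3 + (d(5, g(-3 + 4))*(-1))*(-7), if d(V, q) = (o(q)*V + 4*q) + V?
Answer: 95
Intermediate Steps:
g(v) = v³
d(V, q) = V + 4*q + V*q (d(V, q) = (q*V + 4*q) + V = (V*q + 4*q) + V = (4*q + V*q) + V = V + 4*q + V*q)
-3 + (d(5, g(-3 + 4))*(-1))*(-7) = -3 + ((5 + 4*(-3 + 4)³ + 5*(-3 + 4)³)*(-1))*(-7) = -3 + ((5 + 4*1³ + 5*1³)*(-1))*(-7) = -3 + ((5 + 4*1 + 5*1)*(-1))*(-7) = -3 + ((5 + 4 + 5)*(-1))*(-7) = -3 + (14*(-1))*(-7) = -3 - 14*(-7) = -3 + 98 = 95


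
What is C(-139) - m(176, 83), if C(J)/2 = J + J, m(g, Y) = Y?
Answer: -639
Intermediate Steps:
C(J) = 4*J (C(J) = 2*(J + J) = 2*(2*J) = 4*J)
C(-139) - m(176, 83) = 4*(-139) - 1*83 = -556 - 83 = -639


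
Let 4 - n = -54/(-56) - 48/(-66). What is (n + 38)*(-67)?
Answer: -831805/308 ≈ -2700.7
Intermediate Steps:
n = 711/308 (n = 4 - (-54/(-56) - 48/(-66)) = 4 - (-54*(-1/56) - 48*(-1/66)) = 4 - (27/28 + 8/11) = 4 - 1*521/308 = 4 - 521/308 = 711/308 ≈ 2.3084)
(n + 38)*(-67) = (711/308 + 38)*(-67) = (12415/308)*(-67) = -831805/308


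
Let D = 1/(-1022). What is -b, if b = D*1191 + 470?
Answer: -479149/1022 ≈ -468.83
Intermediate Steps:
D = -1/1022 ≈ -0.00097847
b = 479149/1022 (b = -1/1022*1191 + 470 = -1191/1022 + 470 = 479149/1022 ≈ 468.83)
-b = -1*479149/1022 = -479149/1022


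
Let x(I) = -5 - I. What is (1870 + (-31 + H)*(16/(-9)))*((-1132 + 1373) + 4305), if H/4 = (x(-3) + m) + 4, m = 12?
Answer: 74690780/9 ≈ 8.2990e+6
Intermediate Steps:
H = 56 (H = 4*(((-5 - 1*(-3)) + 12) + 4) = 4*(((-5 + 3) + 12) + 4) = 4*((-2 + 12) + 4) = 4*(10 + 4) = 4*14 = 56)
(1870 + (-31 + H)*(16/(-9)))*((-1132 + 1373) + 4305) = (1870 + (-31 + 56)*(16/(-9)))*((-1132 + 1373) + 4305) = (1870 + 25*(16*(-⅑)))*(241 + 4305) = (1870 + 25*(-16/9))*4546 = (1870 - 400/9)*4546 = (16430/9)*4546 = 74690780/9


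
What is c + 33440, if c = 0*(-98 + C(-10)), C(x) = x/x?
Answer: 33440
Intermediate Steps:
C(x) = 1
c = 0 (c = 0*(-98 + 1) = 0*(-97) = 0)
c + 33440 = 0 + 33440 = 33440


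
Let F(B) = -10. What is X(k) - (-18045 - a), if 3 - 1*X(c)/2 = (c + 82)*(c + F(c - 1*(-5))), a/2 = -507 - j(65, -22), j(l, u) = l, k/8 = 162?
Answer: -3527309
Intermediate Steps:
k = 1296 (k = 8*162 = 1296)
a = -1144 (a = 2*(-507 - 1*65) = 2*(-507 - 65) = 2*(-572) = -1144)
X(c) = 6 - 2*(-10 + c)*(82 + c) (X(c) = 6 - 2*(c + 82)*(c - 10) = 6 - 2*(82 + c)*(-10 + c) = 6 - 2*(-10 + c)*(82 + c))
X(k) - (-18045 - a) = (1646 - 144*1296 - 2*1296²) - (-18045 - 1*(-1144)) = (1646 - 186624 - 2*1679616) - (-18045 + 1144) = (1646 - 186624 - 3359232) - 1*(-16901) = -3544210 + 16901 = -3527309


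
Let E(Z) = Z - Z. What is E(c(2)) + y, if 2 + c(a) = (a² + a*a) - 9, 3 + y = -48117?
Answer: -48120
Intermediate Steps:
y = -48120 (y = -3 - 48117 = -48120)
c(a) = -11 + 2*a² (c(a) = -2 + ((a² + a*a) - 9) = -2 + ((a² + a²) - 9) = -2 + (2*a² - 9) = -2 + (-9 + 2*a²) = -11 + 2*a²)
E(Z) = 0
E(c(2)) + y = 0 - 48120 = -48120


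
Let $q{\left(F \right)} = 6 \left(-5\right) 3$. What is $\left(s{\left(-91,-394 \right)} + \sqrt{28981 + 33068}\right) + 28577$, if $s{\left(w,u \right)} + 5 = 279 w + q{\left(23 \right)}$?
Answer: $3093 + \sqrt{62049} \approx 3342.1$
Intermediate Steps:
$q{\left(F \right)} = -90$ ($q{\left(F \right)} = \left(-30\right) 3 = -90$)
$s{\left(w,u \right)} = -95 + 279 w$ ($s{\left(w,u \right)} = -5 + \left(279 w - 90\right) = -5 + \left(-90 + 279 w\right) = -95 + 279 w$)
$\left(s{\left(-91,-394 \right)} + \sqrt{28981 + 33068}\right) + 28577 = \left(\left(-95 + 279 \left(-91\right)\right) + \sqrt{28981 + 33068}\right) + 28577 = \left(\left(-95 - 25389\right) + \sqrt{62049}\right) + 28577 = \left(-25484 + \sqrt{62049}\right) + 28577 = 3093 + \sqrt{62049}$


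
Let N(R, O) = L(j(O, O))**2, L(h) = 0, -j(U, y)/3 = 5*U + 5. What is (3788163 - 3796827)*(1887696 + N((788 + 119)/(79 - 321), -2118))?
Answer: -16354998144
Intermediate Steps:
j(U, y) = -15 - 15*U (j(U, y) = -3*(5*U + 5) = -3*(5 + 5*U) = -15 - 15*U)
N(R, O) = 0 (N(R, O) = 0**2 = 0)
(3788163 - 3796827)*(1887696 + N((788 + 119)/(79 - 321), -2118)) = (3788163 - 3796827)*(1887696 + 0) = -8664*1887696 = -16354998144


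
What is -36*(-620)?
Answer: 22320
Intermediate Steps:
-36*(-620) = -1*(-22320) = 22320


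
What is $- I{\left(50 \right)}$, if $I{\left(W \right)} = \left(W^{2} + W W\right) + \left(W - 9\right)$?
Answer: $-5041$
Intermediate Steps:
$I{\left(W \right)} = -9 + W + 2 W^{2}$ ($I{\left(W \right)} = \left(W^{2} + W^{2}\right) + \left(W - 9\right) = 2 W^{2} + \left(-9 + W\right) = -9 + W + 2 W^{2}$)
$- I{\left(50 \right)} = - (-9 + 50 + 2 \cdot 50^{2}) = - (-9 + 50 + 2 \cdot 2500) = - (-9 + 50 + 5000) = \left(-1\right) 5041 = -5041$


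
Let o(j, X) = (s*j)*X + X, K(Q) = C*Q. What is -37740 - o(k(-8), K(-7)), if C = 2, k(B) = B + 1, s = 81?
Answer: -45664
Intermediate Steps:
k(B) = 1 + B
K(Q) = 2*Q
o(j, X) = X + 81*X*j (o(j, X) = (81*j)*X + X = 81*X*j + X = X + 81*X*j)
-37740 - o(k(-8), K(-7)) = -37740 - 2*(-7)*(1 + 81*(1 - 8)) = -37740 - (-14)*(1 + 81*(-7)) = -37740 - (-14)*(1 - 567) = -37740 - (-14)*(-566) = -37740 - 1*7924 = -37740 - 7924 = -45664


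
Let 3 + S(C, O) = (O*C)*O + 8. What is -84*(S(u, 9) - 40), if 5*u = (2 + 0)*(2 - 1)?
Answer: 1092/5 ≈ 218.40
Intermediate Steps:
u = 2/5 (u = ((2 + 0)*(2 - 1))/5 = (2*1)/5 = (1/5)*2 = 2/5 ≈ 0.40000)
S(C, O) = 5 + C*O**2 (S(C, O) = -3 + ((O*C)*O + 8) = -3 + ((C*O)*O + 8) = -3 + (C*O**2 + 8) = -3 + (8 + C*O**2) = 5 + C*O**2)
-84*(S(u, 9) - 40) = -84*((5 + (2/5)*9**2) - 40) = -84*((5 + (2/5)*81) - 40) = -84*((5 + 162/5) - 40) = -84*(187/5 - 40) = -84*(-13/5) = 1092/5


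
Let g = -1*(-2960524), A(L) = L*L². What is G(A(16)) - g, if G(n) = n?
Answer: -2956428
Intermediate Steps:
A(L) = L³
g = 2960524
G(A(16)) - g = 16³ - 1*2960524 = 4096 - 2960524 = -2956428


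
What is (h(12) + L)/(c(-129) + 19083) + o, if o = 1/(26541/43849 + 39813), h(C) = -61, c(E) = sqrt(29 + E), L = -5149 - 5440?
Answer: -354787174655506439/635747439659603442 + 106500*I/364160989 ≈ -0.55806 + 0.00029245*I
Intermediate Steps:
L = -10589
o = 43849/1745786778 (o = 1/(26541*(1/43849) + 39813) = 1/(26541/43849 + 39813) = 1/(1745786778/43849) = 43849/1745786778 ≈ 2.5117e-5)
(h(12) + L)/(c(-129) + 19083) + o = (-61 - 10589)/(sqrt(29 - 129) + 19083) + 43849/1745786778 = -10650/(sqrt(-100) + 19083) + 43849/1745786778 = -10650/(10*I + 19083) + 43849/1745786778 = -10650*(19083 - 10*I)/364160989 + 43849/1745786778 = 43849/1745786778 - 10650*(19083 - 10*I)/364160989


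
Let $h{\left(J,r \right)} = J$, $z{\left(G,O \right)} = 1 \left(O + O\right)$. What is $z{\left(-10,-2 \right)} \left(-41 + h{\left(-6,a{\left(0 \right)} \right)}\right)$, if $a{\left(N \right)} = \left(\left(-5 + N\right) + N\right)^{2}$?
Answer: $188$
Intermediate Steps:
$a{\left(N \right)} = \left(-5 + 2 N\right)^{2}$
$z{\left(G,O \right)} = 2 O$ ($z{\left(G,O \right)} = 1 \cdot 2 O = 2 O$)
$z{\left(-10,-2 \right)} \left(-41 + h{\left(-6,a{\left(0 \right)} \right)}\right) = 2 \left(-2\right) \left(-41 - 6\right) = \left(-4\right) \left(-47\right) = 188$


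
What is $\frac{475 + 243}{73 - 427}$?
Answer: $- \frac{359}{177} \approx -2.0282$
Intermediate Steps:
$\frac{475 + 243}{73 - 427} = \frac{718}{-354} = 718 \left(- \frac{1}{354}\right) = - \frac{359}{177}$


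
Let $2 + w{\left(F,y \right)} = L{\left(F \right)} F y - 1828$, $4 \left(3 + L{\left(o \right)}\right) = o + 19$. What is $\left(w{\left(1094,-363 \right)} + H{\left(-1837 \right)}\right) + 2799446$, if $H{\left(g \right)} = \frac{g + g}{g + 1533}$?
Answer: $- \frac{16189550767}{152} \approx -1.0651 \cdot 10^{8}$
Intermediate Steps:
$L{\left(o \right)} = \frac{7}{4} + \frac{o}{4}$ ($L{\left(o \right)} = -3 + \frac{o + 19}{4} = -3 + \frac{19 + o}{4} = -3 + \left(\frac{19}{4} + \frac{o}{4}\right) = \frac{7}{4} + \frac{o}{4}$)
$H{\left(g \right)} = \frac{2 g}{1533 + g}$
$w{\left(F,y \right)} = -1830 + F y \left(\frac{7}{4} + \frac{F}{4}\right)$ ($w{\left(F,y \right)} = -2 + \left(\left(\frac{7}{4} + \frac{F}{4}\right) F y - 1828\right) = -2 + \left(F \left(\frac{7}{4} + \frac{F}{4}\right) y - 1828\right) = -2 + \left(F y \left(\frac{7}{4} + \frac{F}{4}\right) - 1828\right) = -2 + \left(-1828 + F y \left(\frac{7}{4} + \frac{F}{4}\right)\right) = -1830 + F y \left(\frac{7}{4} + \frac{F}{4}\right)$)
$\left(w{\left(1094,-363 \right)} + H{\left(-1837 \right)}\right) + 2799446 = \left(\left(-1830 + \frac{1}{4} \cdot 1094 \left(-363\right) \left(7 + 1094\right)\right) + 2 \left(-1837\right) \frac{1}{1533 - 1837}\right) + 2799446 = \left(\left(-1830 + \frac{1}{4} \cdot 1094 \left(-363\right) 1101\right) + 2 \left(-1837\right) \frac{1}{-304}\right) + 2799446 = \left(\left(-1830 - \frac{218615661}{2}\right) + 2 \left(-1837\right) \left(- \frac{1}{304}\right)\right) + 2799446 = \left(- \frac{218619321}{2} + \frac{1837}{152}\right) + 2799446 = - \frac{16615066559}{152} + 2799446 = - \frac{16189550767}{152}$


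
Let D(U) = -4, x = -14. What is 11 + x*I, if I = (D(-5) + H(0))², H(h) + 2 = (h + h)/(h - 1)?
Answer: -493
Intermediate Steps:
H(h) = -2 + 2*h/(-1 + h) (H(h) = -2 + (h + h)/(h - 1) = -2 + (2*h)/(-1 + h) = -2 + 2*h/(-1 + h))
I = 36 (I = (-4 + 2/(-1 + 0))² = (-4 + 2/(-1))² = (-4 + 2*(-1))² = (-4 - 2)² = (-6)² = 36)
11 + x*I = 11 - 14*36 = 11 - 504 = -493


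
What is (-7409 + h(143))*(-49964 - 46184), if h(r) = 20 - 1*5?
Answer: 710918312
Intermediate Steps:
h(r) = 15 (h(r) = 20 - 5 = 15)
(-7409 + h(143))*(-49964 - 46184) = (-7409 + 15)*(-49964 - 46184) = -7394*(-96148) = 710918312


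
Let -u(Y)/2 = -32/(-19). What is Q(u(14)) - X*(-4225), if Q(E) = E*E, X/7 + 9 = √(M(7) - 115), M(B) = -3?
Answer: -96085079/361 + 29575*I*√118 ≈ -2.6616e+5 + 3.2127e+5*I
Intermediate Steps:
u(Y) = -64/19 (u(Y) = -(-64)/(-19) = -(-64)*(-1)/19 = -2*32/19 = -64/19)
X = -63 + 7*I*√118 (X = -63 + 7*√(-3 - 115) = -63 + 7*√(-118) = -63 + 7*(I*√118) = -63 + 7*I*√118 ≈ -63.0 + 76.039*I)
Q(E) = E²
Q(u(14)) - X*(-4225) = (-64/19)² - (-63 + 7*I*√118)*(-4225) = 4096/361 - (266175 - 29575*I*√118) = 4096/361 + (-266175 + 29575*I*√118) = -96085079/361 + 29575*I*√118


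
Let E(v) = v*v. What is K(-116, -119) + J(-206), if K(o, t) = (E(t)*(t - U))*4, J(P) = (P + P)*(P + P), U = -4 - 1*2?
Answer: -6231028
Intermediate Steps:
U = -6 (U = -4 - 2 = -6)
E(v) = v²
J(P) = 4*P² (J(P) = (2*P)*(2*P) = 4*P²)
K(o, t) = 4*t²*(6 + t) (K(o, t) = (t²*(t - 1*(-6)))*4 = (t²*(t + 6))*4 = (t²*(6 + t))*4 = 4*t²*(6 + t))
K(-116, -119) + J(-206) = 4*(-119)²*(6 - 119) + 4*(-206)² = 4*14161*(-113) + 4*42436 = -6400772 + 169744 = -6231028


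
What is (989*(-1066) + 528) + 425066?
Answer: -628680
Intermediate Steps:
(989*(-1066) + 528) + 425066 = (-1054274 + 528) + 425066 = -1053746 + 425066 = -628680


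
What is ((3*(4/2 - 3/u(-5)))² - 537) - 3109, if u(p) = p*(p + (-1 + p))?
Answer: -10926109/3025 ≈ -3611.9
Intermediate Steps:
u(p) = p*(-1 + 2*p)
((3*(4/2 - 3/u(-5)))² - 537) - 3109 = ((3*(4/2 - 3*(-1/(5*(-1 + 2*(-5))))))² - 537) - 3109 = ((3*(4*(½) - 3*(-1/(5*(-1 - 10)))))² - 537) - 3109 = ((3*(2 - 3/((-5*(-11)))))² - 537) - 3109 = ((3*(2 - 3/55))² - 537) - 3109 = ((3*(107/55))² - 537) - 3109 = ((321/55)² - 537) - 3109 = (103041/3025 - 537) - 3109 = -1521384/3025 - 3109 = -10926109/3025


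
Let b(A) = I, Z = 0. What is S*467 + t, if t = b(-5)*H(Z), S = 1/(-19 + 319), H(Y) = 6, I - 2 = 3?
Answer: 9467/300 ≈ 31.557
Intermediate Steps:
I = 5 (I = 2 + 3 = 5)
b(A) = 5
S = 1/300 ≈ 0.0033333
t = 30 (t = 5*6 = 30)
S*467 + t = (1/300)*467 + 30 = 467/300 + 30 = 9467/300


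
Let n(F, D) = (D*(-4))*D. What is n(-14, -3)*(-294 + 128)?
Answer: 5976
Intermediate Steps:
n(F, D) = -4*D² (n(F, D) = (-4*D)*D = -4*D²)
n(-14, -3)*(-294 + 128) = (-4*(-3)²)*(-294 + 128) = -4*9*(-166) = -36*(-166) = 5976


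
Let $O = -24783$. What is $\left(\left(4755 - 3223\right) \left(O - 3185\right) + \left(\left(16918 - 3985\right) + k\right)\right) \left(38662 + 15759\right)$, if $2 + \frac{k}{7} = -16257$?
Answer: $-2337265271376$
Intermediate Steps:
$k = -113813$ ($k = -14 + 7 \left(-16257\right) = -14 - 113799 = -113813$)
$\left(\left(4755 - 3223\right) \left(O - 3185\right) + \left(\left(16918 - 3985\right) + k\right)\right) \left(38662 + 15759\right) = \left(\left(4755 - 3223\right) \left(-24783 - 3185\right) + \left(\left(16918 - 3985\right) - 113813\right)\right) \left(38662 + 15759\right) = \left(1532 \left(-27968\right) + \left(12933 - 113813\right)\right) 54421 = \left(-42846976 - 100880\right) 54421 = \left(-42947856\right) 54421 = -2337265271376$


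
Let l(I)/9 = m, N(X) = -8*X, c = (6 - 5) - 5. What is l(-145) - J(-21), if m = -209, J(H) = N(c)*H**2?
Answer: -15993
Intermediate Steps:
c = -4 (c = 1 - 5 = -4)
J(H) = 32*H**2 (J(H) = (-8*(-4))*H**2 = 32*H**2)
l(I) = -1881 (l(I) = 9*(-209) = -1881)
l(-145) - J(-21) = -1881 - 32*(-21)**2 = -1881 - 32*441 = -1881 - 1*14112 = -1881 - 14112 = -15993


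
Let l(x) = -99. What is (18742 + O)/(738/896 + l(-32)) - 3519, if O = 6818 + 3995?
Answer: -168016817/43983 ≈ -3820.0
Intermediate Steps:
O = 10813
(18742 + O)/(738/896 + l(-32)) - 3519 = (18742 + 10813)/(738/896 - 99) - 3519 = 29555/(738*(1/896) - 99) - 3519 = 29555/(369/448 - 99) - 3519 = 29555/(-43983/448) - 3519 = 29555*(-448/43983) - 3519 = -13240640/43983 - 3519 = -168016817/43983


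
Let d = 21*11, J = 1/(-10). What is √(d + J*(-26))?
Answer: 4*√365/5 ≈ 15.284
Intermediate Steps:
J = -⅒ ≈ -0.10000
d = 231
√(d + J*(-26)) = √(231 - ⅒*(-26)) = √(231 + 13/5) = √(1168/5) = 4*√365/5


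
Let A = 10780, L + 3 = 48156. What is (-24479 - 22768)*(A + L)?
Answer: -2784407451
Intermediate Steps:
L = 48153 (L = -3 + 48156 = 48153)
(-24479 - 22768)*(A + L) = (-24479 - 22768)*(10780 + 48153) = -47247*58933 = -2784407451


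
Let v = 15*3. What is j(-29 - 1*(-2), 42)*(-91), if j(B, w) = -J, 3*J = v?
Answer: 1365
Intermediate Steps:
v = 45
J = 15 (J = (⅓)*45 = 15)
j(B, w) = -15 (j(B, w) = -1*15 = -15)
j(-29 - 1*(-2), 42)*(-91) = -15*(-91) = 1365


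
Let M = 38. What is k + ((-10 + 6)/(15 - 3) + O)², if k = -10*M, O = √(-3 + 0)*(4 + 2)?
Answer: -4391/9 - 4*I*√3 ≈ -487.89 - 6.9282*I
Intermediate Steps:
O = 6*I*√3 (O = √(-3)*6 = (I*√3)*6 = 6*I*√3 ≈ 10.392*I)
k = -380 (k = -10*38 = -380)
k + ((-10 + 6)/(15 - 3) + O)² = -380 + ((-10 + 6)/(15 - 3) + 6*I*√3)² = -380 + (-4/12 + 6*I*√3)² = -380 + (-4*1/12 + 6*I*√3)² = -380 + (-⅓ + 6*I*√3)²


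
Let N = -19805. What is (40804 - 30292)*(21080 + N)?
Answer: 13402800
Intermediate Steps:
(40804 - 30292)*(21080 + N) = (40804 - 30292)*(21080 - 19805) = 10512*1275 = 13402800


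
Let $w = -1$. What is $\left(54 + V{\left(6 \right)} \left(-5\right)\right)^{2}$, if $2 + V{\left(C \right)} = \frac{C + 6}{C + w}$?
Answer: $2704$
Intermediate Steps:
$V{\left(C \right)} = -2 + \frac{6 + C}{-1 + C}$ ($V{\left(C \right)} = -2 + \frac{C + 6}{C - 1} = -2 + \frac{6 + C}{-1 + C}$)
$\left(54 + V{\left(6 \right)} \left(-5\right)\right)^{2} = \left(54 + \frac{8 - 6}{-1 + 6} \left(-5\right)\right)^{2} = \left(54 + \frac{8 - 6}{5} \left(-5\right)\right)^{2} = \left(54 + \frac{1}{5} \cdot 2 \left(-5\right)\right)^{2} = \left(54 + \frac{2}{5} \left(-5\right)\right)^{2} = \left(54 - 2\right)^{2} = 52^{2} = 2704$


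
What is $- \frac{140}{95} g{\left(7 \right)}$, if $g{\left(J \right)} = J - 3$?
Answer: $- \frac{112}{19} \approx -5.8947$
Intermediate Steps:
$g{\left(J \right)} = -3 + J$ ($g{\left(J \right)} = J - 3 = -3 + J$)
$- \frac{140}{95} g{\left(7 \right)} = - \frac{140}{95} \left(-3 + 7\right) = \left(-140\right) \frac{1}{95} \cdot 4 = \left(- \frac{28}{19}\right) 4 = - \frac{112}{19}$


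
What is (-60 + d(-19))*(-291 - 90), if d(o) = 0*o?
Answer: 22860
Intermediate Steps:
d(o) = 0
(-60 + d(-19))*(-291 - 90) = (-60 + 0)*(-291 - 90) = -60*(-381) = 22860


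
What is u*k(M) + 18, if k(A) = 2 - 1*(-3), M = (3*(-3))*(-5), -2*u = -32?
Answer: 98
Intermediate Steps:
u = 16 (u = -½*(-32) = 16)
M = 45 (M = -9*(-5) = 45)
k(A) = 5 (k(A) = 2 + 3 = 5)
u*k(M) + 18 = 16*5 + 18 = 80 + 18 = 98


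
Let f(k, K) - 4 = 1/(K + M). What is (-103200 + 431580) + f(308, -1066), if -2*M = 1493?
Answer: 1190391998/3625 ≈ 3.2838e+5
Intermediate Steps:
M = -1493/2 (M = -1/2*1493 = -1493/2 ≈ -746.50)
f(k, K) = 4 + 1/(-1493/2 + K) (f(k, K) = 4 + 1/(K - 1493/2) = 4 + 1/(-1493/2 + K))
(-103200 + 431580) + f(308, -1066) = (-103200 + 431580) + 2*(-2985 + 4*(-1066))/(-1493 + 2*(-1066)) = 328380 + 2*(-2985 - 4264)/(-1493 - 2132) = 328380 + 2*(-7249)/(-3625) = 328380 + 2*(-1/3625)*(-7249) = 328380 + 14498/3625 = 1190391998/3625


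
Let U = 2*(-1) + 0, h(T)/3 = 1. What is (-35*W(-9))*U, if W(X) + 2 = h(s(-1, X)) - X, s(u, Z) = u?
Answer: 700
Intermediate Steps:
h(T) = 3 (h(T) = 3*1 = 3)
W(X) = 1 - X (W(X) = -2 + (3 - X) = 1 - X)
U = -2 (U = -2 + 0 = -2)
(-35*W(-9))*U = -35*(1 - 1*(-9))*(-2) = -35*(1 + 9)*(-2) = -35*10*(-2) = -350*(-2) = 700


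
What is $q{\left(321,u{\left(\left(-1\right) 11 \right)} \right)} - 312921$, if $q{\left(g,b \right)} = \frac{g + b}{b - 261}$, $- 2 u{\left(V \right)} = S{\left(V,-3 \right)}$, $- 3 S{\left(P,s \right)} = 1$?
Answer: $- \frac{489723292}{1565} \approx -3.1292 \cdot 10^{5}$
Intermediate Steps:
$S{\left(P,s \right)} = - \frac{1}{3}$ ($S{\left(P,s \right)} = \left(- \frac{1}{3}\right) 1 = - \frac{1}{3}$)
$u{\left(V \right)} = \frac{1}{6}$ ($u{\left(V \right)} = \left(- \frac{1}{2}\right) \left(- \frac{1}{3}\right) = \frac{1}{6}$)
$q{\left(g,b \right)} = \frac{b + g}{-261 + b}$
$q{\left(321,u{\left(\left(-1\right) 11 \right)} \right)} - 312921 = \frac{\frac{1}{6} + 321}{-261 + \frac{1}{6}} - 312921 = \frac{1}{- \frac{1565}{6}} \cdot \frac{1927}{6} - 312921 = \left(- \frac{6}{1565}\right) \frac{1927}{6} - 312921 = - \frac{1927}{1565} - 312921 = - \frac{489723292}{1565}$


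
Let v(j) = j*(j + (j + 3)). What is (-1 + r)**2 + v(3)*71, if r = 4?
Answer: 1926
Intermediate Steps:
v(j) = j*(3 + 2*j) (v(j) = j*(j + (3 + j)) = j*(3 + 2*j))
(-1 + r)**2 + v(3)*71 = (-1 + 4)**2 + (3*(3 + 2*3))*71 = 3**2 + (3*(3 + 6))*71 = 9 + (3*9)*71 = 9 + 27*71 = 9 + 1917 = 1926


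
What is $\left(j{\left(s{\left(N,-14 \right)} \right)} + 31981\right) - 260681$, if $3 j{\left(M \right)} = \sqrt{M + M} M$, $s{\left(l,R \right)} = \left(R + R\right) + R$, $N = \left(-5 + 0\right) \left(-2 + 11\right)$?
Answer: $-228700 - 28 i \sqrt{21} \approx -2.287 \cdot 10^{5} - 128.31 i$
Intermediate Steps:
$N = -45$ ($N = \left(-5\right) 9 = -45$)
$s{\left(l,R \right)} = 3 R$ ($s{\left(l,R \right)} = 2 R + R = 3 R$)
$j{\left(M \right)} = \frac{\sqrt{2} M^{\frac{3}{2}}}{3}$ ($j{\left(M \right)} = \frac{\sqrt{M + M} M}{3} = \frac{\sqrt{2 M} M}{3} = \frac{\sqrt{2} \sqrt{M} M}{3} = \frac{\sqrt{2} M^{\frac{3}{2}}}{3}$)
$\left(j{\left(s{\left(N,-14 \right)} \right)} + 31981\right) - 260681 = \left(\frac{\sqrt{2} \left(3 \left(-14\right)\right)^{\frac{3}{2}}}{3} + 31981\right) - 260681 = \left(\frac{\sqrt{2} \left(-42\right)^{\frac{3}{2}}}{3} + 31981\right) - 260681 = \left(\frac{\sqrt{2} \left(- 42 i \sqrt{42}\right)}{3} + 31981\right) - 260681 = \left(- 28 i \sqrt{21} + 31981\right) - 260681 = \left(31981 - 28 i \sqrt{21}\right) - 260681 = -228700 - 28 i \sqrt{21}$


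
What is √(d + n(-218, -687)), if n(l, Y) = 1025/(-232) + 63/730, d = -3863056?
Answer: 3*I*√769468222016610/42340 ≈ 1965.5*I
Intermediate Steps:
n(l, Y) = -366817/84680 (n(l, Y) = 1025*(-1/232) + 63*(1/730) = -1025/232 + 63/730 = -366817/84680)
√(d + n(-218, -687)) = √(-3863056 - 366817/84680) = √(-327123948897/84680) = 3*I*√769468222016610/42340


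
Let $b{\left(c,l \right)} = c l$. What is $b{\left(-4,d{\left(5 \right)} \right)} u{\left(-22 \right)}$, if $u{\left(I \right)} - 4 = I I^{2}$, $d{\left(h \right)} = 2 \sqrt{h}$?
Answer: $85152 \sqrt{5} \approx 1.9041 \cdot 10^{5}$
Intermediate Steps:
$u{\left(I \right)} = 4 + I^{3}$ ($u{\left(I \right)} = 4 + I I^{2} = 4 + I^{3}$)
$b{\left(-4,d{\left(5 \right)} \right)} u{\left(-22 \right)} = - 4 \cdot 2 \sqrt{5} \left(4 + \left(-22\right)^{3}\right) = - 8 \sqrt{5} \left(4 - 10648\right) = - 8 \sqrt{5} \left(-10644\right) = 85152 \sqrt{5}$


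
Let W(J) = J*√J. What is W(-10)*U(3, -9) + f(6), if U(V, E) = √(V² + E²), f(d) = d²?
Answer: 36 - 300*I ≈ 36.0 - 300.0*I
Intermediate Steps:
W(J) = J^(3/2)
U(V, E) = √(E² + V²)
W(-10)*U(3, -9) + f(6) = (-10)^(3/2)*√((-9)² + 3²) + 6² = (-10*I*√10)*√(81 + 9) + 36 = (-10*I*√10)*√90 + 36 = (-10*I*√10)*(3*√10) + 36 = -300*I + 36 = 36 - 300*I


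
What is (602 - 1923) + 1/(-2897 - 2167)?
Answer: -6689545/5064 ≈ -1321.0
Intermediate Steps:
(602 - 1923) + 1/(-2897 - 2167) = -1321 + 1/(-5064) = -1321 - 1/5064 = -6689545/5064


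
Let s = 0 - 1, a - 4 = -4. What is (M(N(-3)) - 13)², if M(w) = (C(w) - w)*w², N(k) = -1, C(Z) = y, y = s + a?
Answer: 169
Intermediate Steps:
a = 0 (a = 4 - 4 = 0)
s = -1
y = -1 (y = -1 + 0 = -1)
C(Z) = -1
M(w) = w²*(-1 - w) (M(w) = (-1 - w)*w² = w²*(-1 - w))
(M(N(-3)) - 13)² = ((-1)²*(-1 - 1*(-1)) - 13)² = (1*(-1 + 1) - 13)² = (1*0 - 13)² = (0 - 13)² = (-13)² = 169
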